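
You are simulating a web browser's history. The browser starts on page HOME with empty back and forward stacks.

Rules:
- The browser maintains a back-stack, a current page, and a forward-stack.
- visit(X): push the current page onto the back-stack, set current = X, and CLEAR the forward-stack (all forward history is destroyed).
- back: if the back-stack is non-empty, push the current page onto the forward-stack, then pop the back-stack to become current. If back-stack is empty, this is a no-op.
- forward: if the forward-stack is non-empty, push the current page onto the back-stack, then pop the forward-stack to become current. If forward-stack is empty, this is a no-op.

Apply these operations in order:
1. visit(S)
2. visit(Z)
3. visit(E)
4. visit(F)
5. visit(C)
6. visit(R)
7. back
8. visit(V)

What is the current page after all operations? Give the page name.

Answer: V

Derivation:
After 1 (visit(S)): cur=S back=1 fwd=0
After 2 (visit(Z)): cur=Z back=2 fwd=0
After 3 (visit(E)): cur=E back=3 fwd=0
After 4 (visit(F)): cur=F back=4 fwd=0
After 5 (visit(C)): cur=C back=5 fwd=0
After 6 (visit(R)): cur=R back=6 fwd=0
After 7 (back): cur=C back=5 fwd=1
After 8 (visit(V)): cur=V back=6 fwd=0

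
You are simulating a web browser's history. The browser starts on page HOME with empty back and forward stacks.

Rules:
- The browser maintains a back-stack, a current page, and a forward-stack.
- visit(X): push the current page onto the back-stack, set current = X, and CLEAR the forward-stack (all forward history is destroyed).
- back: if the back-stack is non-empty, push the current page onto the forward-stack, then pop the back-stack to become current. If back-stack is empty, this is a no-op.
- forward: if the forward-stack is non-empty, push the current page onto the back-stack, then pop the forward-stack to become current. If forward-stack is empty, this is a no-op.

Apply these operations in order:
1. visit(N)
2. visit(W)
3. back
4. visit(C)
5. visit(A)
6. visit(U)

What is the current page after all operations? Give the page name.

Answer: U

Derivation:
After 1 (visit(N)): cur=N back=1 fwd=0
After 2 (visit(W)): cur=W back=2 fwd=0
After 3 (back): cur=N back=1 fwd=1
After 4 (visit(C)): cur=C back=2 fwd=0
After 5 (visit(A)): cur=A back=3 fwd=0
After 6 (visit(U)): cur=U back=4 fwd=0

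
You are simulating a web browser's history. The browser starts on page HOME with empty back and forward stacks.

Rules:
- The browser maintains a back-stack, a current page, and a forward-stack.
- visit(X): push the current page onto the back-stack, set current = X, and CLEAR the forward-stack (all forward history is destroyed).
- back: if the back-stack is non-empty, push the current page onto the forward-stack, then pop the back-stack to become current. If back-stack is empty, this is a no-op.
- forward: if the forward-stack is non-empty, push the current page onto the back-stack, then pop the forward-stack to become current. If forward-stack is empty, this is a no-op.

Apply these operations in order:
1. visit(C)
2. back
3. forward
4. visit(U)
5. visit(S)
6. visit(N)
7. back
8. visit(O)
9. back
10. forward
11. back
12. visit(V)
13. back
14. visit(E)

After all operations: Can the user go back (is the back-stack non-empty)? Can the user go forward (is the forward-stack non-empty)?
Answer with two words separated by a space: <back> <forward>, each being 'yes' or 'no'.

Answer: yes no

Derivation:
After 1 (visit(C)): cur=C back=1 fwd=0
After 2 (back): cur=HOME back=0 fwd=1
After 3 (forward): cur=C back=1 fwd=0
After 4 (visit(U)): cur=U back=2 fwd=0
After 5 (visit(S)): cur=S back=3 fwd=0
After 6 (visit(N)): cur=N back=4 fwd=0
After 7 (back): cur=S back=3 fwd=1
After 8 (visit(O)): cur=O back=4 fwd=0
After 9 (back): cur=S back=3 fwd=1
After 10 (forward): cur=O back=4 fwd=0
After 11 (back): cur=S back=3 fwd=1
After 12 (visit(V)): cur=V back=4 fwd=0
After 13 (back): cur=S back=3 fwd=1
After 14 (visit(E)): cur=E back=4 fwd=0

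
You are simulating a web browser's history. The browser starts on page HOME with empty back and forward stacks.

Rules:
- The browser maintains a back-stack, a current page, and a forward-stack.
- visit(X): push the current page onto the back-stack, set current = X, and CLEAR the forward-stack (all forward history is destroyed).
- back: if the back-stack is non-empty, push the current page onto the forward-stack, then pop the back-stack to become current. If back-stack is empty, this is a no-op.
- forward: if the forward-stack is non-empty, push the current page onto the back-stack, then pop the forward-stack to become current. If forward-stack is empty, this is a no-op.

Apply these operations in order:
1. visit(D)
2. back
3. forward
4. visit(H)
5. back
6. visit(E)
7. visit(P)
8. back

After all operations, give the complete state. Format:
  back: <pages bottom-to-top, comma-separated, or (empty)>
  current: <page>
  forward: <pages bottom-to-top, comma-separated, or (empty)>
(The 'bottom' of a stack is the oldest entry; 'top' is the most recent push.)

Answer: back: HOME,D
current: E
forward: P

Derivation:
After 1 (visit(D)): cur=D back=1 fwd=0
After 2 (back): cur=HOME back=0 fwd=1
After 3 (forward): cur=D back=1 fwd=0
After 4 (visit(H)): cur=H back=2 fwd=0
After 5 (back): cur=D back=1 fwd=1
After 6 (visit(E)): cur=E back=2 fwd=0
After 7 (visit(P)): cur=P back=3 fwd=0
After 8 (back): cur=E back=2 fwd=1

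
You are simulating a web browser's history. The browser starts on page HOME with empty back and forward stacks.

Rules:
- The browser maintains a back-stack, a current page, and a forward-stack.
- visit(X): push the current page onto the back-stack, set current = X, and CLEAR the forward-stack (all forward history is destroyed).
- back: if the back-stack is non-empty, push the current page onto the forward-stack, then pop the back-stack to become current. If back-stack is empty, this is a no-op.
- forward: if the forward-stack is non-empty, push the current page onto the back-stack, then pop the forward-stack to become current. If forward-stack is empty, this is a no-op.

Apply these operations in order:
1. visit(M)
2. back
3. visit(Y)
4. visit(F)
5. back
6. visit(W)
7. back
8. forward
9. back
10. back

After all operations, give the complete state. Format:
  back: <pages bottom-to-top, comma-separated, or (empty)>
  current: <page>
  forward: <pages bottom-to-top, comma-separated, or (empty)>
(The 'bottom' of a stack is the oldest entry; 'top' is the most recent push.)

Answer: back: (empty)
current: HOME
forward: W,Y

Derivation:
After 1 (visit(M)): cur=M back=1 fwd=0
After 2 (back): cur=HOME back=0 fwd=1
After 3 (visit(Y)): cur=Y back=1 fwd=0
After 4 (visit(F)): cur=F back=2 fwd=0
After 5 (back): cur=Y back=1 fwd=1
After 6 (visit(W)): cur=W back=2 fwd=0
After 7 (back): cur=Y back=1 fwd=1
After 8 (forward): cur=W back=2 fwd=0
After 9 (back): cur=Y back=1 fwd=1
After 10 (back): cur=HOME back=0 fwd=2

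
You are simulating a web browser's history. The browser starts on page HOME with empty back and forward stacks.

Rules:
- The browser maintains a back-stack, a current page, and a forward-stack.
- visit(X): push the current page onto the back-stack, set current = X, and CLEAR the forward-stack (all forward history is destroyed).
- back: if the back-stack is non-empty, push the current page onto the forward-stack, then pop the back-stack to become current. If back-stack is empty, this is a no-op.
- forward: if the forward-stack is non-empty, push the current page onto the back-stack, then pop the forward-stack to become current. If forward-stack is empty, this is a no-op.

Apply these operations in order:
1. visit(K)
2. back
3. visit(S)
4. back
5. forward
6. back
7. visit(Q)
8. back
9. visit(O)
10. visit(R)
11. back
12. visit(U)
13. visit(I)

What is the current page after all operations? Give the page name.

After 1 (visit(K)): cur=K back=1 fwd=0
After 2 (back): cur=HOME back=0 fwd=1
After 3 (visit(S)): cur=S back=1 fwd=0
After 4 (back): cur=HOME back=0 fwd=1
After 5 (forward): cur=S back=1 fwd=0
After 6 (back): cur=HOME back=0 fwd=1
After 7 (visit(Q)): cur=Q back=1 fwd=0
After 8 (back): cur=HOME back=0 fwd=1
After 9 (visit(O)): cur=O back=1 fwd=0
After 10 (visit(R)): cur=R back=2 fwd=0
After 11 (back): cur=O back=1 fwd=1
After 12 (visit(U)): cur=U back=2 fwd=0
After 13 (visit(I)): cur=I back=3 fwd=0

Answer: I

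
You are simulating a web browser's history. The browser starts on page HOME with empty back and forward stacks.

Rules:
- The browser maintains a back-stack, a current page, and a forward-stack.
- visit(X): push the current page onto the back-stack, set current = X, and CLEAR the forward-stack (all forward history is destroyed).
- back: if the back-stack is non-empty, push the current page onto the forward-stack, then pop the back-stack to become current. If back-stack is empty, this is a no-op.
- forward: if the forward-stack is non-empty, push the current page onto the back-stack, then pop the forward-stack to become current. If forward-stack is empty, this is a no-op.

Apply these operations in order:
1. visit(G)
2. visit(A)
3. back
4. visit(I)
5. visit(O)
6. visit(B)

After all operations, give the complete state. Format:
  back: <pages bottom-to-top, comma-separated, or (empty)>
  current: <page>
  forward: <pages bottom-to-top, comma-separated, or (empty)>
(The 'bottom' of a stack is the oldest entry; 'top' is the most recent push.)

Answer: back: HOME,G,I,O
current: B
forward: (empty)

Derivation:
After 1 (visit(G)): cur=G back=1 fwd=0
After 2 (visit(A)): cur=A back=2 fwd=0
After 3 (back): cur=G back=1 fwd=1
After 4 (visit(I)): cur=I back=2 fwd=0
After 5 (visit(O)): cur=O back=3 fwd=0
After 6 (visit(B)): cur=B back=4 fwd=0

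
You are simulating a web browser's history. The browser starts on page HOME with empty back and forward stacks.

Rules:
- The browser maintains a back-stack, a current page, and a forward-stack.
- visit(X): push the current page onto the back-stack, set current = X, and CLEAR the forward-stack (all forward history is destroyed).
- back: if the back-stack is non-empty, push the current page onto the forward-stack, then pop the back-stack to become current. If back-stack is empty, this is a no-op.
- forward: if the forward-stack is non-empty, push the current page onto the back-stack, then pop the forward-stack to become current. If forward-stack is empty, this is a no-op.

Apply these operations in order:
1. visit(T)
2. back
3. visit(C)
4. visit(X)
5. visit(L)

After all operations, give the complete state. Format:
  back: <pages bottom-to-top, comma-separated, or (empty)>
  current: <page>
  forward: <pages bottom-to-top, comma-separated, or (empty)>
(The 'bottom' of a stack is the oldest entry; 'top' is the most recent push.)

After 1 (visit(T)): cur=T back=1 fwd=0
After 2 (back): cur=HOME back=0 fwd=1
After 3 (visit(C)): cur=C back=1 fwd=0
After 4 (visit(X)): cur=X back=2 fwd=0
After 5 (visit(L)): cur=L back=3 fwd=0

Answer: back: HOME,C,X
current: L
forward: (empty)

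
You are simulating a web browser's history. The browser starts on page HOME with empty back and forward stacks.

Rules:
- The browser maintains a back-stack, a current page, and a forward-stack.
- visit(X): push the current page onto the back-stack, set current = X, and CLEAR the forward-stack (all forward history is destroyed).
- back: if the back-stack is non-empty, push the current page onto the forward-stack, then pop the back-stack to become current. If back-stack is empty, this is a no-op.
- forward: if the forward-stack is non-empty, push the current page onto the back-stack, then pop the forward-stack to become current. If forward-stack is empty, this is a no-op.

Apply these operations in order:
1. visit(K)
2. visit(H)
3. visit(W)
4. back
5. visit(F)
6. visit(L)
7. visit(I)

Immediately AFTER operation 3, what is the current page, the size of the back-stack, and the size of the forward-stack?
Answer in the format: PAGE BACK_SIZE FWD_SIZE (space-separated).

After 1 (visit(K)): cur=K back=1 fwd=0
After 2 (visit(H)): cur=H back=2 fwd=0
After 3 (visit(W)): cur=W back=3 fwd=0

W 3 0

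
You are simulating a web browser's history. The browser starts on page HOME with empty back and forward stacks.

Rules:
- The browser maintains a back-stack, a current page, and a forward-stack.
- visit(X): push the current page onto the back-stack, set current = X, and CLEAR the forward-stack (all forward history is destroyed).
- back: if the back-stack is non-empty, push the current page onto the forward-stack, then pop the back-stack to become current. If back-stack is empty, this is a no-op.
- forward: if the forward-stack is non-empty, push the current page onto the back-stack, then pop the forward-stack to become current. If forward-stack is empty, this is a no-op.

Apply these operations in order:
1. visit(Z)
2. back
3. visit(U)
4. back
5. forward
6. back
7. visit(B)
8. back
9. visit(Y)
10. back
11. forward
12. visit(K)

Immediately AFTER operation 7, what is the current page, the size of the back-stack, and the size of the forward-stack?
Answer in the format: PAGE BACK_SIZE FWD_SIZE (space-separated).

After 1 (visit(Z)): cur=Z back=1 fwd=0
After 2 (back): cur=HOME back=0 fwd=1
After 3 (visit(U)): cur=U back=1 fwd=0
After 4 (back): cur=HOME back=0 fwd=1
After 5 (forward): cur=U back=1 fwd=0
After 6 (back): cur=HOME back=0 fwd=1
After 7 (visit(B)): cur=B back=1 fwd=0

B 1 0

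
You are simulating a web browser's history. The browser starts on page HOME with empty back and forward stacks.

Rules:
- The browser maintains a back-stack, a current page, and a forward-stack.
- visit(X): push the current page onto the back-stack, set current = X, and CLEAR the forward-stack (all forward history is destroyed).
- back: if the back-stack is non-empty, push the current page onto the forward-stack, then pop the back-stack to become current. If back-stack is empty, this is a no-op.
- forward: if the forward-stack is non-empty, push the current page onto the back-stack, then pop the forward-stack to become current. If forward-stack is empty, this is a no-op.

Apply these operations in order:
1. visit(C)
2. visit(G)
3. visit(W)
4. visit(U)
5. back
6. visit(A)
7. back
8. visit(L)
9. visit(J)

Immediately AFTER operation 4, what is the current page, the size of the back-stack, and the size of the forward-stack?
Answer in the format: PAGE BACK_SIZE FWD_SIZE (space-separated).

After 1 (visit(C)): cur=C back=1 fwd=0
After 2 (visit(G)): cur=G back=2 fwd=0
After 3 (visit(W)): cur=W back=3 fwd=0
After 4 (visit(U)): cur=U back=4 fwd=0

U 4 0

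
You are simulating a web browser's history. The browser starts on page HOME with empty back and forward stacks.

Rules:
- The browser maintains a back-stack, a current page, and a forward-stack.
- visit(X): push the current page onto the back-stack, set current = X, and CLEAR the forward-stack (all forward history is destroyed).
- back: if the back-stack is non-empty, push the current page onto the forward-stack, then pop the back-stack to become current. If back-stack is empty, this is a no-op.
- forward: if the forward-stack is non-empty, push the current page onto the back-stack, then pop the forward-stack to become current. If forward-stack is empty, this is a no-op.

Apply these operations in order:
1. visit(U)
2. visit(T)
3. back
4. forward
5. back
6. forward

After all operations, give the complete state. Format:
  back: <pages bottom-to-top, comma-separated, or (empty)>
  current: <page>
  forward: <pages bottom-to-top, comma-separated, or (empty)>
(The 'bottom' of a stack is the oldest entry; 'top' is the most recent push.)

After 1 (visit(U)): cur=U back=1 fwd=0
After 2 (visit(T)): cur=T back=2 fwd=0
After 3 (back): cur=U back=1 fwd=1
After 4 (forward): cur=T back=2 fwd=0
After 5 (back): cur=U back=1 fwd=1
After 6 (forward): cur=T back=2 fwd=0

Answer: back: HOME,U
current: T
forward: (empty)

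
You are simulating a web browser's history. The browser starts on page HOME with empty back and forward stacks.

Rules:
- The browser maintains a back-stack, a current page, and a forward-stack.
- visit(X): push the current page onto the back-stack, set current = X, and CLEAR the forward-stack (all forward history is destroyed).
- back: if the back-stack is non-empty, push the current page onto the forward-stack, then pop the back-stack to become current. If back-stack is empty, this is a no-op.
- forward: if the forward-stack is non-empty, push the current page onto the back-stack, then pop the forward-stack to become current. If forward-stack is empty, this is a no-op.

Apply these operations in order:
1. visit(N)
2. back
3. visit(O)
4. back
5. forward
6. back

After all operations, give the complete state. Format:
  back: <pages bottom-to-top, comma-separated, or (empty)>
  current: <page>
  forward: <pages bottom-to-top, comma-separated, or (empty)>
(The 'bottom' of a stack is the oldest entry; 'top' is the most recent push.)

After 1 (visit(N)): cur=N back=1 fwd=0
After 2 (back): cur=HOME back=0 fwd=1
After 3 (visit(O)): cur=O back=1 fwd=0
After 4 (back): cur=HOME back=0 fwd=1
After 5 (forward): cur=O back=1 fwd=0
After 6 (back): cur=HOME back=0 fwd=1

Answer: back: (empty)
current: HOME
forward: O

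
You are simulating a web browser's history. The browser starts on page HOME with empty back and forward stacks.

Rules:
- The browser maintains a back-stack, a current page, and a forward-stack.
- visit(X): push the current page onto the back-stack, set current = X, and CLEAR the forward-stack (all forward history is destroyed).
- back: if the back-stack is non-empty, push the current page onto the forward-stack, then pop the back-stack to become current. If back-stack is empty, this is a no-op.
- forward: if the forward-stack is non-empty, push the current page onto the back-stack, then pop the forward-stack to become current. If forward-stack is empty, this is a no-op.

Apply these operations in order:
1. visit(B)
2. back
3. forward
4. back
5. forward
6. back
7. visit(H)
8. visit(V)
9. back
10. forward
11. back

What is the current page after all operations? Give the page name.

Answer: H

Derivation:
After 1 (visit(B)): cur=B back=1 fwd=0
After 2 (back): cur=HOME back=0 fwd=1
After 3 (forward): cur=B back=1 fwd=0
After 4 (back): cur=HOME back=0 fwd=1
After 5 (forward): cur=B back=1 fwd=0
After 6 (back): cur=HOME back=0 fwd=1
After 7 (visit(H)): cur=H back=1 fwd=0
After 8 (visit(V)): cur=V back=2 fwd=0
After 9 (back): cur=H back=1 fwd=1
After 10 (forward): cur=V back=2 fwd=0
After 11 (back): cur=H back=1 fwd=1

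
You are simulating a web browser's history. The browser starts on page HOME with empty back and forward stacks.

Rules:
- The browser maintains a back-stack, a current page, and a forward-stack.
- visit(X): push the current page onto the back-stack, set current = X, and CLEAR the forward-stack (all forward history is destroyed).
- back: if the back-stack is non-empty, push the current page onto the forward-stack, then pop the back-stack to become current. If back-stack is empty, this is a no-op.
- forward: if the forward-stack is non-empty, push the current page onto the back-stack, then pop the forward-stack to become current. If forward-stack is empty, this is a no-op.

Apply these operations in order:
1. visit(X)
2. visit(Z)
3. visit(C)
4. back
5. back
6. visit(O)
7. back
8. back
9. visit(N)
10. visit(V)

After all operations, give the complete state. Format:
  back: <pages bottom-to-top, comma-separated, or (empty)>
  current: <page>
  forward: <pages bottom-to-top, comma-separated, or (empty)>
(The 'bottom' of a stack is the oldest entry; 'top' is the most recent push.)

Answer: back: HOME,N
current: V
forward: (empty)

Derivation:
After 1 (visit(X)): cur=X back=1 fwd=0
After 2 (visit(Z)): cur=Z back=2 fwd=0
After 3 (visit(C)): cur=C back=3 fwd=0
After 4 (back): cur=Z back=2 fwd=1
After 5 (back): cur=X back=1 fwd=2
After 6 (visit(O)): cur=O back=2 fwd=0
After 7 (back): cur=X back=1 fwd=1
After 8 (back): cur=HOME back=0 fwd=2
After 9 (visit(N)): cur=N back=1 fwd=0
After 10 (visit(V)): cur=V back=2 fwd=0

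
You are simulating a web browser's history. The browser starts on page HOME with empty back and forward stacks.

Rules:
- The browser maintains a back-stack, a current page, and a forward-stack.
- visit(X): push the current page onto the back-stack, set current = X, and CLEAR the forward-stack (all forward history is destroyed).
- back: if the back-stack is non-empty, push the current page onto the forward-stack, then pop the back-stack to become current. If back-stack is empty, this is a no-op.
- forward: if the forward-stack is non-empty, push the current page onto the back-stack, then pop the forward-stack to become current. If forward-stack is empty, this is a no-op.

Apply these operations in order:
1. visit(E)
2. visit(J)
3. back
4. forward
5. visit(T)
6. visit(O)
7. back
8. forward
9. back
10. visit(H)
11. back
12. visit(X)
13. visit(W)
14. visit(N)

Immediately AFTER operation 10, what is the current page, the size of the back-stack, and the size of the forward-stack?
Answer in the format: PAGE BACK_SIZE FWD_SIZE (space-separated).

After 1 (visit(E)): cur=E back=1 fwd=0
After 2 (visit(J)): cur=J back=2 fwd=0
After 3 (back): cur=E back=1 fwd=1
After 4 (forward): cur=J back=2 fwd=0
After 5 (visit(T)): cur=T back=3 fwd=0
After 6 (visit(O)): cur=O back=4 fwd=0
After 7 (back): cur=T back=3 fwd=1
After 8 (forward): cur=O back=4 fwd=0
After 9 (back): cur=T back=3 fwd=1
After 10 (visit(H)): cur=H back=4 fwd=0

H 4 0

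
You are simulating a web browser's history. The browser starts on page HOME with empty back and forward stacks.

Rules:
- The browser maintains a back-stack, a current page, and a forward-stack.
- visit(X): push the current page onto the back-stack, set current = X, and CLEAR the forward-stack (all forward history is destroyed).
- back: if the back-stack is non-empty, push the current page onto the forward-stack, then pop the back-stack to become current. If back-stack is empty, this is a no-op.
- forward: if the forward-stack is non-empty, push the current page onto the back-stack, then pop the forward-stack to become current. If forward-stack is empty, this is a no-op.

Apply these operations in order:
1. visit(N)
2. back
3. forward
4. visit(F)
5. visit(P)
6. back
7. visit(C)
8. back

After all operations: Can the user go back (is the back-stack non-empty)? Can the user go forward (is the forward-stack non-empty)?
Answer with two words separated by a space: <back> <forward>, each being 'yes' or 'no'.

Answer: yes yes

Derivation:
After 1 (visit(N)): cur=N back=1 fwd=0
After 2 (back): cur=HOME back=0 fwd=1
After 3 (forward): cur=N back=1 fwd=0
After 4 (visit(F)): cur=F back=2 fwd=0
After 5 (visit(P)): cur=P back=3 fwd=0
After 6 (back): cur=F back=2 fwd=1
After 7 (visit(C)): cur=C back=3 fwd=0
After 8 (back): cur=F back=2 fwd=1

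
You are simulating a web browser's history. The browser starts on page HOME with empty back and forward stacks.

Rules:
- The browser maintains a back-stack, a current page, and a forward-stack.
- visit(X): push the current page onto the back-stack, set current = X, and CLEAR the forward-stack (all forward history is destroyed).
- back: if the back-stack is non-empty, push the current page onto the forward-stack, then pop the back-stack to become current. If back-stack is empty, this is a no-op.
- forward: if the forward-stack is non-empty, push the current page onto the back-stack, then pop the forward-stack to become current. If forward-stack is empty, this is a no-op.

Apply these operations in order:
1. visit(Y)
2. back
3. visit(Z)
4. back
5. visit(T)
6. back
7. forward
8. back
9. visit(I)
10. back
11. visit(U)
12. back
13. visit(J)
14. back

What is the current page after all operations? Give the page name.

After 1 (visit(Y)): cur=Y back=1 fwd=0
After 2 (back): cur=HOME back=0 fwd=1
After 3 (visit(Z)): cur=Z back=1 fwd=0
After 4 (back): cur=HOME back=0 fwd=1
After 5 (visit(T)): cur=T back=1 fwd=0
After 6 (back): cur=HOME back=0 fwd=1
After 7 (forward): cur=T back=1 fwd=0
After 8 (back): cur=HOME back=0 fwd=1
After 9 (visit(I)): cur=I back=1 fwd=0
After 10 (back): cur=HOME back=0 fwd=1
After 11 (visit(U)): cur=U back=1 fwd=0
After 12 (back): cur=HOME back=0 fwd=1
After 13 (visit(J)): cur=J back=1 fwd=0
After 14 (back): cur=HOME back=0 fwd=1

Answer: HOME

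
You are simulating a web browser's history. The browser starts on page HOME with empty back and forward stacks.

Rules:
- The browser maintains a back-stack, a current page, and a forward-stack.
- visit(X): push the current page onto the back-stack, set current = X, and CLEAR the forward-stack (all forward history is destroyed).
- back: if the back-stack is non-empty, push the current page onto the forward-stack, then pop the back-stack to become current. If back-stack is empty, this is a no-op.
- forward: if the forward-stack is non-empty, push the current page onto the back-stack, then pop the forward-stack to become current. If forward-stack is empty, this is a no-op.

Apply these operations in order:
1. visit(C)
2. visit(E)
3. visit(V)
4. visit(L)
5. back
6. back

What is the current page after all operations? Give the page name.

Answer: E

Derivation:
After 1 (visit(C)): cur=C back=1 fwd=0
After 2 (visit(E)): cur=E back=2 fwd=0
After 3 (visit(V)): cur=V back=3 fwd=0
After 4 (visit(L)): cur=L back=4 fwd=0
After 5 (back): cur=V back=3 fwd=1
After 6 (back): cur=E back=2 fwd=2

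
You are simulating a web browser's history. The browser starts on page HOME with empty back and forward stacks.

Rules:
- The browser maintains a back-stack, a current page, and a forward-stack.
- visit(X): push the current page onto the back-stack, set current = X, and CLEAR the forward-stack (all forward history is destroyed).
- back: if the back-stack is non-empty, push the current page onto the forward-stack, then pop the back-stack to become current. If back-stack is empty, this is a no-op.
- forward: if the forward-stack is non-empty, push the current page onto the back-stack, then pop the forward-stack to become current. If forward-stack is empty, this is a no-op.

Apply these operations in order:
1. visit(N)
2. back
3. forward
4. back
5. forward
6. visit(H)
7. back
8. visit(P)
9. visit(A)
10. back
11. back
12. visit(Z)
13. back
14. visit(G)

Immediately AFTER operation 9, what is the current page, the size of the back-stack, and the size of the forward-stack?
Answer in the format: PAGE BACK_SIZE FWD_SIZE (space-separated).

After 1 (visit(N)): cur=N back=1 fwd=0
After 2 (back): cur=HOME back=0 fwd=1
After 3 (forward): cur=N back=1 fwd=0
After 4 (back): cur=HOME back=0 fwd=1
After 5 (forward): cur=N back=1 fwd=0
After 6 (visit(H)): cur=H back=2 fwd=0
After 7 (back): cur=N back=1 fwd=1
After 8 (visit(P)): cur=P back=2 fwd=0
After 9 (visit(A)): cur=A back=3 fwd=0

A 3 0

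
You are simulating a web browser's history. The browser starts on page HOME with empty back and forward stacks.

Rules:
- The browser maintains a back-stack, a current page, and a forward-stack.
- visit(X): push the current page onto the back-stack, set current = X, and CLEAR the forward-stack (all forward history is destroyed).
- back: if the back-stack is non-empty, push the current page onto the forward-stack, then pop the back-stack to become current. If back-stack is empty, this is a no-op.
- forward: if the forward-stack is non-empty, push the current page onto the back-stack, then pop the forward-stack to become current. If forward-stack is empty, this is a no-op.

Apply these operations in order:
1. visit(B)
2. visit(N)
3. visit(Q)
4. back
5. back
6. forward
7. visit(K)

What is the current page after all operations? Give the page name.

Answer: K

Derivation:
After 1 (visit(B)): cur=B back=1 fwd=0
After 2 (visit(N)): cur=N back=2 fwd=0
After 3 (visit(Q)): cur=Q back=3 fwd=0
After 4 (back): cur=N back=2 fwd=1
After 5 (back): cur=B back=1 fwd=2
After 6 (forward): cur=N back=2 fwd=1
After 7 (visit(K)): cur=K back=3 fwd=0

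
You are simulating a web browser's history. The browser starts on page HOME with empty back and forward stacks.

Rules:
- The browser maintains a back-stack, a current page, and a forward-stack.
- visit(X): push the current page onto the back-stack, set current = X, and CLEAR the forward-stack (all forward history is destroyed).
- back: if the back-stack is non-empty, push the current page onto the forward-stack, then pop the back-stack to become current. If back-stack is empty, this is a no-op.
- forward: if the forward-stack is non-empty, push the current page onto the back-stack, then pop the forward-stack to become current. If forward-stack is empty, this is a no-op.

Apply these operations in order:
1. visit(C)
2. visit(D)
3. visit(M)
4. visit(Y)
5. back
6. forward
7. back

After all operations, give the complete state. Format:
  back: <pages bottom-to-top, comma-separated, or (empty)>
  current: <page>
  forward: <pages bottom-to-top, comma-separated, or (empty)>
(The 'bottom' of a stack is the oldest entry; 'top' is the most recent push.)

After 1 (visit(C)): cur=C back=1 fwd=0
After 2 (visit(D)): cur=D back=2 fwd=0
After 3 (visit(M)): cur=M back=3 fwd=0
After 4 (visit(Y)): cur=Y back=4 fwd=0
After 5 (back): cur=M back=3 fwd=1
After 6 (forward): cur=Y back=4 fwd=0
After 7 (back): cur=M back=3 fwd=1

Answer: back: HOME,C,D
current: M
forward: Y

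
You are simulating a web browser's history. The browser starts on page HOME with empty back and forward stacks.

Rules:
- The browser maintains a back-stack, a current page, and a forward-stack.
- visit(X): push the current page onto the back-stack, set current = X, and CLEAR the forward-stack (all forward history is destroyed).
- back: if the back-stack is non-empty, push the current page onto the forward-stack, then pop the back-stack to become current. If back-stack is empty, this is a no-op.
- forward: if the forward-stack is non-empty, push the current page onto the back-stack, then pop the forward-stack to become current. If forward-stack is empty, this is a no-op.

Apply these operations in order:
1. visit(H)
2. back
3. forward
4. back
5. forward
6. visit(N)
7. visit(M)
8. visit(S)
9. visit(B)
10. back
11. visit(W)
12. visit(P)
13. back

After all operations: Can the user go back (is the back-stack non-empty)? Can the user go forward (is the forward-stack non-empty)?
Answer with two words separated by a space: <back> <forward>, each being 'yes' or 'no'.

After 1 (visit(H)): cur=H back=1 fwd=0
After 2 (back): cur=HOME back=0 fwd=1
After 3 (forward): cur=H back=1 fwd=0
After 4 (back): cur=HOME back=0 fwd=1
After 5 (forward): cur=H back=1 fwd=0
After 6 (visit(N)): cur=N back=2 fwd=0
After 7 (visit(M)): cur=M back=3 fwd=0
After 8 (visit(S)): cur=S back=4 fwd=0
After 9 (visit(B)): cur=B back=5 fwd=0
After 10 (back): cur=S back=4 fwd=1
After 11 (visit(W)): cur=W back=5 fwd=0
After 12 (visit(P)): cur=P back=6 fwd=0
After 13 (back): cur=W back=5 fwd=1

Answer: yes yes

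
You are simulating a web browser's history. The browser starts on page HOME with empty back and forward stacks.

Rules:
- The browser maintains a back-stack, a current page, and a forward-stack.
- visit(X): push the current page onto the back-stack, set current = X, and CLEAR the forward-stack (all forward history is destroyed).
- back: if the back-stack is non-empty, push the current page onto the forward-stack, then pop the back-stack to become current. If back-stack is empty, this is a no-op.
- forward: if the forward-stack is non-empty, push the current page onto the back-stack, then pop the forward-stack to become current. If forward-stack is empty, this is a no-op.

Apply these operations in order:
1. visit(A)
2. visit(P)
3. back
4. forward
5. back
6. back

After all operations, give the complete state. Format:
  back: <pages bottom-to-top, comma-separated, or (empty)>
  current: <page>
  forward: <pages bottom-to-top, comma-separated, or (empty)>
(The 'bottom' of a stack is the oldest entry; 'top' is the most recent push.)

After 1 (visit(A)): cur=A back=1 fwd=0
After 2 (visit(P)): cur=P back=2 fwd=0
After 3 (back): cur=A back=1 fwd=1
After 4 (forward): cur=P back=2 fwd=0
After 5 (back): cur=A back=1 fwd=1
After 6 (back): cur=HOME back=0 fwd=2

Answer: back: (empty)
current: HOME
forward: P,A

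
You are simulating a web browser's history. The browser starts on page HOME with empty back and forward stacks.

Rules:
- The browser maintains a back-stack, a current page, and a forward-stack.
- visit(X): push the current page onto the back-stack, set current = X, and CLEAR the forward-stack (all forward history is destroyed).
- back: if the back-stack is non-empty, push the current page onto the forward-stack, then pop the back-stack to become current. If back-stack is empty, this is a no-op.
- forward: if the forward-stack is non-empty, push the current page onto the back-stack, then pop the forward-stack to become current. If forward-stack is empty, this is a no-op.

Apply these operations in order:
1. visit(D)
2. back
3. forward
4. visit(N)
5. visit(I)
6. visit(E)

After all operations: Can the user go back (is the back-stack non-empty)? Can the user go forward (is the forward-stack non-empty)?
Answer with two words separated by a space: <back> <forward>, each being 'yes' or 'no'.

Answer: yes no

Derivation:
After 1 (visit(D)): cur=D back=1 fwd=0
After 2 (back): cur=HOME back=0 fwd=1
After 3 (forward): cur=D back=1 fwd=0
After 4 (visit(N)): cur=N back=2 fwd=0
After 5 (visit(I)): cur=I back=3 fwd=0
After 6 (visit(E)): cur=E back=4 fwd=0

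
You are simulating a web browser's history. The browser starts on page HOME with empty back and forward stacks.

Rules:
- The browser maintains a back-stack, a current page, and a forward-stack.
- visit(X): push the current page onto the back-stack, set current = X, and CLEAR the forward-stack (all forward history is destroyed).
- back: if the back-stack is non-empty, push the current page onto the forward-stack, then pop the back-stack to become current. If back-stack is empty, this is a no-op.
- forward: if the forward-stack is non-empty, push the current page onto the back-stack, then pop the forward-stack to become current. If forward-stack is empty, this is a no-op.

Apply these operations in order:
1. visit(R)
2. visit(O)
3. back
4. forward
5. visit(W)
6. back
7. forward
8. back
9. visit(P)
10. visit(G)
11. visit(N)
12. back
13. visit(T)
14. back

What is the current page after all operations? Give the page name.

Answer: G

Derivation:
After 1 (visit(R)): cur=R back=1 fwd=0
After 2 (visit(O)): cur=O back=2 fwd=0
After 3 (back): cur=R back=1 fwd=1
After 4 (forward): cur=O back=2 fwd=0
After 5 (visit(W)): cur=W back=3 fwd=0
After 6 (back): cur=O back=2 fwd=1
After 7 (forward): cur=W back=3 fwd=0
After 8 (back): cur=O back=2 fwd=1
After 9 (visit(P)): cur=P back=3 fwd=0
After 10 (visit(G)): cur=G back=4 fwd=0
After 11 (visit(N)): cur=N back=5 fwd=0
After 12 (back): cur=G back=4 fwd=1
After 13 (visit(T)): cur=T back=5 fwd=0
After 14 (back): cur=G back=4 fwd=1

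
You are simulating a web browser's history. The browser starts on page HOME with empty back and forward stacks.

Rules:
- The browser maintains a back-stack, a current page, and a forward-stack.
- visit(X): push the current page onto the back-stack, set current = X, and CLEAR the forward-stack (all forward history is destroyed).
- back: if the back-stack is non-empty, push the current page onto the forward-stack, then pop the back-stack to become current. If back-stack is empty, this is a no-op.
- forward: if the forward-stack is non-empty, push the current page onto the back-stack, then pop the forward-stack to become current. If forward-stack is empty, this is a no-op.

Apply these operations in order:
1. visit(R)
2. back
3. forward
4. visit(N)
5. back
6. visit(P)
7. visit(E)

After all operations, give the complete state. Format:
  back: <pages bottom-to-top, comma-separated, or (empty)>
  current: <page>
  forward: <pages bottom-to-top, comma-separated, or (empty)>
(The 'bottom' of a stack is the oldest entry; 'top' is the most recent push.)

Answer: back: HOME,R,P
current: E
forward: (empty)

Derivation:
After 1 (visit(R)): cur=R back=1 fwd=0
After 2 (back): cur=HOME back=0 fwd=1
After 3 (forward): cur=R back=1 fwd=0
After 4 (visit(N)): cur=N back=2 fwd=0
After 5 (back): cur=R back=1 fwd=1
After 6 (visit(P)): cur=P back=2 fwd=0
After 7 (visit(E)): cur=E back=3 fwd=0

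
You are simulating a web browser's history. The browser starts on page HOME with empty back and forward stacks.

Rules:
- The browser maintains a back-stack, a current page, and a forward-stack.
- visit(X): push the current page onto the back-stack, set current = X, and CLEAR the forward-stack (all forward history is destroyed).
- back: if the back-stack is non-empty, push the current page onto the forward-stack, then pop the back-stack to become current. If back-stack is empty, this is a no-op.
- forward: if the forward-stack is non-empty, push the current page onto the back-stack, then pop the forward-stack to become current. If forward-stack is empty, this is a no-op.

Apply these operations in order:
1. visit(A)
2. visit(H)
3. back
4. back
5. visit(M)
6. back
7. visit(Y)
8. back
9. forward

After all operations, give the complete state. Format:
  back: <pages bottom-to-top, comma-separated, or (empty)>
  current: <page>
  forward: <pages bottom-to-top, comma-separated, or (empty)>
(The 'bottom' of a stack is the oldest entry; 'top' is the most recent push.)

Answer: back: HOME
current: Y
forward: (empty)

Derivation:
After 1 (visit(A)): cur=A back=1 fwd=0
After 2 (visit(H)): cur=H back=2 fwd=0
After 3 (back): cur=A back=1 fwd=1
After 4 (back): cur=HOME back=0 fwd=2
After 5 (visit(M)): cur=M back=1 fwd=0
After 6 (back): cur=HOME back=0 fwd=1
After 7 (visit(Y)): cur=Y back=1 fwd=0
After 8 (back): cur=HOME back=0 fwd=1
After 9 (forward): cur=Y back=1 fwd=0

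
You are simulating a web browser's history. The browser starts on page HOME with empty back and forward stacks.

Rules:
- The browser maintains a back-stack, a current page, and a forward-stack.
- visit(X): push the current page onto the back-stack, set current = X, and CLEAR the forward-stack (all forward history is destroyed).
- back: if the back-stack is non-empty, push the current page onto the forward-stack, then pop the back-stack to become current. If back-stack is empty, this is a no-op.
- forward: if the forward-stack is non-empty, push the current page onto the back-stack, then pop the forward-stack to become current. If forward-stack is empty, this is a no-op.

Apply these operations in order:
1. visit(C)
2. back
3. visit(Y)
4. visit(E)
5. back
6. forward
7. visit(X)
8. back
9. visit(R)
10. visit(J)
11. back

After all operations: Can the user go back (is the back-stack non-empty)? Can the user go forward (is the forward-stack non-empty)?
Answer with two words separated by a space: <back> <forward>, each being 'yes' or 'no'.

After 1 (visit(C)): cur=C back=1 fwd=0
After 2 (back): cur=HOME back=0 fwd=1
After 3 (visit(Y)): cur=Y back=1 fwd=0
After 4 (visit(E)): cur=E back=2 fwd=0
After 5 (back): cur=Y back=1 fwd=1
After 6 (forward): cur=E back=2 fwd=0
After 7 (visit(X)): cur=X back=3 fwd=0
After 8 (back): cur=E back=2 fwd=1
After 9 (visit(R)): cur=R back=3 fwd=0
After 10 (visit(J)): cur=J back=4 fwd=0
After 11 (back): cur=R back=3 fwd=1

Answer: yes yes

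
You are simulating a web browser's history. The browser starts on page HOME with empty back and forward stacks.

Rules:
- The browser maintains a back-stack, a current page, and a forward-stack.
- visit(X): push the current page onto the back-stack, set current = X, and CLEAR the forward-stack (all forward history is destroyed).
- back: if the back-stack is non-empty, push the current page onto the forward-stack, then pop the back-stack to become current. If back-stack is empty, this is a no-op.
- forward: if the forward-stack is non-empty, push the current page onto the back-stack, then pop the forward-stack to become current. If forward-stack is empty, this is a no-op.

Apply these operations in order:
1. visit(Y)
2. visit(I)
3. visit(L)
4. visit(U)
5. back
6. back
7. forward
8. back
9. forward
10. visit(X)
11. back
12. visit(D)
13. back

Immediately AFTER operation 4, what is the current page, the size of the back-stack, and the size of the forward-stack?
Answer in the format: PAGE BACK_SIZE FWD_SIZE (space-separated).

After 1 (visit(Y)): cur=Y back=1 fwd=0
After 2 (visit(I)): cur=I back=2 fwd=0
After 3 (visit(L)): cur=L back=3 fwd=0
After 4 (visit(U)): cur=U back=4 fwd=0

U 4 0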